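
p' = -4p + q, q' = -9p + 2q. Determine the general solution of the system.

p(t) = C_1e^(-t) + C_2te^(-t) - C_2e^(-t), q(t) = 3C_1e^(-t) + 3C_2te^(-t) - 2C_2e^(-t)

Coefficient matrix A = [[-4, 1], [-9, 2]].
Characteristic polynomial det(A - λI) = λ^2 + 2λ + 1 = 0.
Single eigenvalue λ = -1 with algebraic multiplicity 2.
Eigenvector v = (1,3); generalized eigenvector w with (A-λI)w=v is (-1,-2).
General solution: e^(-t)[C_1·v + C_2·(t·v + w)].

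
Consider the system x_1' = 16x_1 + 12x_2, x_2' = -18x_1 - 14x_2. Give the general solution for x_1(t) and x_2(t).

Coefficient matrix A = [[16, 12], [-18, -14]].
Characteristic polynomial det(A - λI) = λ^2 - 2λ - 8 = 0.
Eigenvalues λ = -2, 4.
For λ=-2: (A-λI) row 1 is [18, 12], so an eigenvector is (-2, 3).
For λ=4: (A-λI) row 1 is [12, 12], so an eigenvector is (1, -1).
General solution: c_1e^(-2t)(-2,3) + c_2e^(4t)(1,-1).

x_1(t) = -2c_1e^(-2t) + c_2e^(4t), x_2(t) = 3c_1e^(-2t) - c_2e^(4t)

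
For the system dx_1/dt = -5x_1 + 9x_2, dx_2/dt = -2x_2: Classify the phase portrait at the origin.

A = [[-5,9],[0,-2]]; det(A-λI) = λ^2 + 7λ + 10.
λ = -2, -5: both negative.

stable node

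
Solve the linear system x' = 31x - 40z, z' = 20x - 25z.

Coefficient matrix A = [[31, -40], [20, -25]].
Characteristic polynomial det(A - λI) = λ^2 - 6λ + 25 = 0.
Eigenvalues λ = 3 ± 4i (complex conjugate pair).
For λ=3+4i: an eigenvector is (-3,-2) - i(-1,-1) = (-3 + i, -2 + i).
A real fundamental pair from Re and Im of e^((3+4i)t)v: X_1 = e^(3t)(cos(4t)·(-3,-2) + sin(4t)·(-1,-1)), X_2 = e^(3t)(sin(4t)·(-3,-2) - cos(4t)·(-1,-1)).
General solution: C_1X_1 + C_2X_2.

x(t) = -C_1e^(3t)sin(4t) - 3C_1e^(3t)cos(4t) - 3C_2e^(3t)sin(4t) + C_2e^(3t)cos(4t), z(t) = -C_1e^(3t)sin(4t) - 2C_1e^(3t)cos(4t) - 2C_2e^(3t)sin(4t) + C_2e^(3t)cos(4t)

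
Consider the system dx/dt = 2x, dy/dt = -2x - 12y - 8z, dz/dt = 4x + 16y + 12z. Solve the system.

x(t) = K_2e^(2t), y(t) = K_1e^(-4t) + K_2e^(2t) - K_3e^(4t), z(t) = -K_1e^(-4t) - 2K_2e^(2t) + 2K_3e^(4t)

Coefficient matrix A = [[2, 0, 0], [-2, -12, -8], [4, 16, 12]].
det(A - λI) = 0 gives eigenvalues λ = -4, 2, 4.
For λ=-4: eigenvector (0,1,-1).
For λ=2: eigenvector (1,1,-2).
For λ=4: eigenvector (0,-1,2).
General solution: K_1e^(-4t)(0,1,-1) + K_2e^(2t)(1,1,-2) + K_3e^(4t)(0,-1,2).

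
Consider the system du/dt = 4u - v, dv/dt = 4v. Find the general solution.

Coefficient matrix A = [[4, -1], [0, 4]].
Characteristic polynomial det(A - λI) = λ^2 - 8λ + 16 = 0.
Single eigenvalue λ = 4 with algebraic multiplicity 2.
Eigenvector v = (1,0); generalized eigenvector w with (A-λI)w=v is (-2,-1).
General solution: e^(4t)[K_1·v + K_2·(t·v + w)].

u(t) = K_1e^(4t) + K_2te^(4t) - 2K_2e^(4t), v(t) = -K_2e^(4t)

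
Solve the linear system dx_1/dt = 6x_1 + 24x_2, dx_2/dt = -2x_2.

x_1(t) = 3K_1e^(-2t) - K_2e^(6t), x_2(t) = -K_1e^(-2t)

Coefficient matrix A = [[6, 24], [0, -2]].
Characteristic polynomial det(A - λI) = λ^2 - 4λ - 12 = 0.
Eigenvalues λ = -2, 6.
For λ=-2: (A-λI) row 1 is [8, 24], so an eigenvector is (3, -1).
For λ=6: (A-λI) row 1 is [0, 24], so an eigenvector is (-1, 0).
General solution: K_1e^(-2t)(3,-1) + K_2e^(6t)(-1,0).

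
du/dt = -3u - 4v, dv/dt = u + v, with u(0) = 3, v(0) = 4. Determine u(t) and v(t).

Coefficient matrix A = [[-3, -4], [1, 1]].
Characteristic polynomial det(A - λI) = λ^2 + 2λ + 1 = 0.
Single eigenvalue λ = -1 with algebraic multiplicity 2.
Eigenvector v = (-2,1); generalized eigenvector w with (A-λI)w=v is (-1,1).
General solution: e^(-t)[C_1·v + C_2·(t·v + w)].
Applying u(0)=3, v(0)=4 gives C_1=-7, C_2=11.

u(t) = -22te^(-t) + 3e^(-t), v(t) = 11te^(-t) + 4e^(-t)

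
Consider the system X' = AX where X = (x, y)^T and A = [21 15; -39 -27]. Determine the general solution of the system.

Coefficient matrix A = [[21, 15], [-39, -27]].
Characteristic polynomial det(A - λI) = λ^2 + 6λ + 18 = 0.
Eigenvalues λ = -3 ± 3i (complex conjugate pair).
For λ=-3+3i: an eigenvector is (-2,3) - i(-1,2) = (-2 + i, 3 - 2i).
A real fundamental pair from Re and Im of e^((-3+3i)t)v: X_1 = e^(-3t)(cos(3t)·(-2,3) + sin(3t)·(-1,2)), X_2 = e^(-3t)(sin(3t)·(-2,3) - cos(3t)·(-1,2)).
General solution: c_1X_1 + c_2X_2.

x(t) = -c_1e^(-3t)sin(3t) - 2c_1e^(-3t)cos(3t) - 2c_2e^(-3t)sin(3t) + c_2e^(-3t)cos(3t), y(t) = 2c_1e^(-3t)sin(3t) + 3c_1e^(-3t)cos(3t) + 3c_2e^(-3t)sin(3t) - 2c_2e^(-3t)cos(3t)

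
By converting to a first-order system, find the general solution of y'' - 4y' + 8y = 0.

Let x_1 = y, x_2 = y'. Then x_1' = x_2 and x_2' = -8x_1 + 4x_2.
A = [[0,1],[-8,4]]; det(A-λI) = λ^2 - 4λ + 8.
Eigenvalues λ = 2 ± 2i.

y(t) = K_1e^(2t)cos(2t) + K_2e^(2t)sin(2t)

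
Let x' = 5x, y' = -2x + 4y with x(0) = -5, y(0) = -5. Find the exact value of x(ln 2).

-160

A = [[5,0],[-2,4]]; eigenvalues λ = 4, 5.
Eigenvectors: (0,-1) for λ=4, (1,-2) for λ=5.
From the initial condition, c_1 = 15, c_2 = -5.
x(ln 2) = (15)(2^4)(0) + (-5)(2^5)(1) = -160.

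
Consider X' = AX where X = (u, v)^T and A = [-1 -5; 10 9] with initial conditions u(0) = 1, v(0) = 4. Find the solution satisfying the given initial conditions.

Coefficient matrix A = [[-1, -5], [10, 9]].
Characteristic polynomial det(A - λI) = λ^2 - 8λ + 41 = 0.
Eigenvalues λ = 4 ± 5i (complex conjugate pair).
For λ=4+5i: an eigenvector is (-1,1) - i(0,-1) = (-1, 1 + i).
A real fundamental pair from Re and Im of e^((4+5i)t)v: X_1 = e^(4t)(cos(5t)·(-1,1) + sin(5t)·(0,-1)), X_2 = e^(4t)(sin(5t)·(-1,1) - cos(5t)·(0,-1)).
General solution: c_1X_1 + c_2X_2.
Applying u(0)=1, v(0)=4 gives c_1=-1, c_2=5.

u(t) = -5e^(4t)sin(5t) + e^(4t)cos(5t), v(t) = 6e^(4t)sin(5t) + 4e^(4t)cos(5t)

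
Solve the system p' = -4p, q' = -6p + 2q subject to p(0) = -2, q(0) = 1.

Coefficient matrix A = [[-4, 0], [-6, 2]].
Characteristic polynomial det(A - λI) = λ^2 + 2λ - 8 = 0.
Eigenvalues λ = 2, -4.
For λ=2: (A-λI) row 1 is [-6, 0], so an eigenvector is (0, 1).
For λ=-4: (A-λI) row 2 is [-6, 6], so an eigenvector is (-1, -1).
General solution: c_1e^(2t)(0,1) + c_2e^(-4t)(-1,-1).
Applying p(0)=-2, q(0)=1 gives c_1=3, c_2=2.

p(t) = -2e^(-4t), q(t) = 3e^(2t) - 2e^(-4t)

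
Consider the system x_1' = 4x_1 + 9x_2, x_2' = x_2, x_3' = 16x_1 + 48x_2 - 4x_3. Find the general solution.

Coefficient matrix A = [[4, 9, 0], [0, 1, 0], [16, 48, -4]].
det(A - λI) = 0 gives eigenvalues λ = 1, 4, -4.
For λ=1: eigenvector (3,-1,0).
For λ=4: eigenvector (1,0,2).
For λ=-4: eigenvector (0,0,1).
General solution: c_1e^(t)(3,-1,0) + c_2e^(4t)(1,0,2) + c_3e^(-4t)(0,0,1).

x_1(t) = 3c_1e^(t) + c_2e^(4t), x_2(t) = -c_1e^(t), x_3(t) = 2c_2e^(4t) + c_3e^(-4t)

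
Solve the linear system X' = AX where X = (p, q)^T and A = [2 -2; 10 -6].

p(t) = c_1e^(-2t)sin(2t) - c_2e^(-2t)cos(2t), q(t) = 2c_1e^(-2t)sin(2t) - c_1e^(-2t)cos(2t) - c_2e^(-2t)sin(2t) - 2c_2e^(-2t)cos(2t)

Coefficient matrix A = [[2, -2], [10, -6]].
Characteristic polynomial det(A - λI) = λ^2 + 4λ + 8 = 0.
Eigenvalues λ = -2 ± 2i (complex conjugate pair).
For λ=-2+2i: an eigenvector is (0,-1) - i(1,2) = (0 - i, -1 - 2i).
A real fundamental pair from Re and Im of e^((-2+2i)t)v: X_1 = e^(-2t)(cos(2t)·(0,-1) + sin(2t)·(1,2)), X_2 = e^(-2t)(sin(2t)·(0,-1) - cos(2t)·(1,2)).
General solution: c_1X_1 + c_2X_2.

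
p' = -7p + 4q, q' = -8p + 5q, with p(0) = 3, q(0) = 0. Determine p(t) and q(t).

p(t) = -3e^(t) + 6e^(-3t), q(t) = -6e^(t) + 6e^(-3t)

Coefficient matrix A = [[-7, 4], [-8, 5]].
Characteristic polynomial det(A - λI) = λ^2 + 2λ - 3 = 0.
Eigenvalues λ = -3, 1.
For λ=-3: (A-λI) row 1 is [-4, 4], so an eigenvector is (1, 1).
For λ=1: (A-λI) row 1 is [-8, 4], so an eigenvector is (1, 2).
General solution: c_1e^(-3t)(1,1) + c_2e^(t)(1,2).
Applying p(0)=3, q(0)=0 gives c_1=6, c_2=-3.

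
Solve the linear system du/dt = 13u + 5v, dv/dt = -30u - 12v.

u(t) = -K_1e^(3t) - K_2e^(-2t), v(t) = 2K_1e^(3t) + 3K_2e^(-2t)

Coefficient matrix A = [[13, 5], [-30, -12]].
Characteristic polynomial det(A - λI) = λ^2 - λ - 6 = 0.
Eigenvalues λ = 3, -2.
For λ=3: (A-λI) row 1 is [10, 5], so an eigenvector is (-1, 2).
For λ=-2: (A-λI) row 1 is [15, 5], so an eigenvector is (-1, 3).
General solution: K_1e^(3t)(-1,2) + K_2e^(-2t)(-1,3).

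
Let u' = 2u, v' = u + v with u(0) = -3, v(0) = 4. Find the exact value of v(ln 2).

A = [[2,0],[1,1]]; eigenvalues λ = 1, 2.
Eigenvectors: (0,-1) for λ=1, (1,1) for λ=2.
From the initial condition, c_1 = -7, c_2 = -3.
v(ln 2) = (-7)(2^1)(-1) + (-3)(2^2)(1) = 2.

2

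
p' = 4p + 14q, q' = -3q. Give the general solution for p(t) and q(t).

p(t) = -K_1e^(4t) + 2K_2e^(-3t), q(t) = -K_2e^(-3t)

Coefficient matrix A = [[4, 14], [0, -3]].
Characteristic polynomial det(A - λI) = λ^2 - λ - 12 = 0.
Eigenvalues λ = 4, -3.
For λ=4: (A-λI) row 1 is [0, 14], so an eigenvector is (-1, 0).
For λ=-3: (A-λI) row 1 is [7, 14], so an eigenvector is (2, -1).
General solution: K_1e^(4t)(-1,0) + K_2e^(-3t)(2,-1).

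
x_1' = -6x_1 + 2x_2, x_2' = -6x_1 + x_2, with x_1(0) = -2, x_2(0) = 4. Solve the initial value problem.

x_1(t) = 14e^(-2t) - 16e^(-3t), x_2(t) = 28e^(-2t) - 24e^(-3t)

Coefficient matrix A = [[-6, 2], [-6, 1]].
Characteristic polynomial det(A - λI) = λ^2 + 5λ + 6 = 0.
Eigenvalues λ = -3, -2.
For λ=-3: (A-λI) row 1 is [-3, 2], so an eigenvector is (2, 3).
For λ=-2: (A-λI) row 1 is [-4, 2], so an eigenvector is (-1, -2).
General solution: C_1e^(-3t)(2,3) + C_2e^(-2t)(-1,-2).
Applying x_1(0)=-2, x_2(0)=4 gives C_1=-8, C_2=-14.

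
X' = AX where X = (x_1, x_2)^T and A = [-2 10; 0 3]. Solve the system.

Coefficient matrix A = [[-2, 10], [0, 3]].
Characteristic polynomial det(A - λI) = λ^2 - λ - 6 = 0.
Eigenvalues λ = 3, -2.
For λ=3: (A-λI) row 1 is [-5, 10], so an eigenvector is (-2, -1).
For λ=-2: (A-λI) row 1 is [0, 10], so an eigenvector is (1, 0).
General solution: C_1e^(3t)(-2,-1) + C_2e^(-2t)(1,0).

x_1(t) = -2C_1e^(3t) + C_2e^(-2t), x_2(t) = -C_1e^(3t)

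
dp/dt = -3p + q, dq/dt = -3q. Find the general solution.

p(t) = -C_1e^(-3t) - C_2te^(-3t) + 2C_2e^(-3t), q(t) = -C_2e^(-3t)

Coefficient matrix A = [[-3, 1], [0, -3]].
Characteristic polynomial det(A - λI) = λ^2 + 6λ + 9 = 0.
Single eigenvalue λ = -3 with algebraic multiplicity 2.
Eigenvector v = (-1,0); generalized eigenvector w with (A-λI)w=v is (2,-1).
General solution: e^(-3t)[C_1·v + C_2·(t·v + w)].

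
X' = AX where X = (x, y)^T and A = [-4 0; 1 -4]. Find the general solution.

Coefficient matrix A = [[-4, 0], [1, -4]].
Characteristic polynomial det(A - λI) = λ^2 + 8λ + 16 = 0.
Single eigenvalue λ = -4 with algebraic multiplicity 2.
Eigenvector v = (0,-1); generalized eigenvector w with (A-λI)w=v is (-1,-2).
General solution: e^(-4t)[C_1·v + C_2·(t·v + w)].

x(t) = -C_2e^(-4t), y(t) = -C_1e^(-4t) - C_2te^(-4t) - 2C_2e^(-4t)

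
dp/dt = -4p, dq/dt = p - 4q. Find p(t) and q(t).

p(t) = C_2e^(-4t), q(t) = C_1e^(-4t) + C_2te^(-4t) + 3C_2e^(-4t)

Coefficient matrix A = [[-4, 0], [1, -4]].
Characteristic polynomial det(A - λI) = λ^2 + 8λ + 16 = 0.
Single eigenvalue λ = -4 with algebraic multiplicity 2.
Eigenvector v = (0,1); generalized eigenvector w with (A-λI)w=v is (1,3).
General solution: e^(-4t)[C_1·v + C_2·(t·v + w)].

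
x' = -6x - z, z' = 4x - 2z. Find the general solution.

Coefficient matrix A = [[-6, -1], [4, -2]].
Characteristic polynomial det(A - λI) = λ^2 + 8λ + 16 = 0.
Single eigenvalue λ = -4 with algebraic multiplicity 2.
Eigenvector v = (-1,2); generalized eigenvector w with (A-λI)w=v is (2,-3).
General solution: e^(-4t)[c_1·v + c_2·(t·v + w)].

x(t) = -c_1e^(-4t) - c_2te^(-4t) + 2c_2e^(-4t), z(t) = 2c_1e^(-4t) + 2c_2te^(-4t) - 3c_2e^(-4t)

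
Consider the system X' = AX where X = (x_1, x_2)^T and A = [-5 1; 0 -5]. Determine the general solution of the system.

x_1(t) = C_1e^(-5t) + C_2te^(-5t) - 2C_2e^(-5t), x_2(t) = C_2e^(-5t)

Coefficient matrix A = [[-5, 1], [0, -5]].
Characteristic polynomial det(A - λI) = λ^2 + 10λ + 25 = 0.
Single eigenvalue λ = -5 with algebraic multiplicity 2.
Eigenvector v = (1,0); generalized eigenvector w with (A-λI)w=v is (-2,1).
General solution: e^(-5t)[C_1·v + C_2·(t·v + w)].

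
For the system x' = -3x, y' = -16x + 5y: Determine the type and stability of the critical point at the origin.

saddle

A = [[-3,0],[-16,5]]; det(A-λI) = λ^2 - 2λ - 15.
λ = -3, 5: opposite signs.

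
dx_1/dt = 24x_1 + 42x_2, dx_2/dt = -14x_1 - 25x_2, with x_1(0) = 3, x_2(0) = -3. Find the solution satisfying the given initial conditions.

Coefficient matrix A = [[24, 42], [-14, -25]].
Characteristic polynomial det(A - λI) = λ^2 + λ - 12 = 0.
Eigenvalues λ = -4, 3.
For λ=-4: (A-λI) row 1 is [28, 42], so an eigenvector is (-3, 2).
For λ=3: (A-λI) row 1 is [21, 42], so an eigenvector is (-2, 1).
General solution: c_1e^(-4t)(-3,2) + c_2e^(3t)(-2,1).
Applying x_1(0)=3, x_2(0)=-3 gives c_1=-3, c_2=3.

x_1(t) = -6e^(3t) + 9e^(-4t), x_2(t) = 3e^(3t) - 6e^(-4t)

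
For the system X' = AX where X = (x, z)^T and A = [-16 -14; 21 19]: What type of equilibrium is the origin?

A = [[-16,-14],[21,19]]; det(A-λI) = λ^2 - 3λ - 10.
λ = 5, -2: opposite signs.

saddle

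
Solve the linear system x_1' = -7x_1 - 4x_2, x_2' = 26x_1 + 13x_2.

x_1(t) = C_1e^(3t)sin(2t) - C_1e^(3t)cos(2t) - C_2e^(3t)sin(2t) - C_2e^(3t)cos(2t), x_2(t) = -3C_1e^(3t)sin(2t) + 2C_1e^(3t)cos(2t) + 2C_2e^(3t)sin(2t) + 3C_2e^(3t)cos(2t)

Coefficient matrix A = [[-7, -4], [26, 13]].
Characteristic polynomial det(A - λI) = λ^2 - 6λ + 13 = 0.
Eigenvalues λ = 3 ± 2i (complex conjugate pair).
For λ=3+2i: an eigenvector is (-1,2) - i(1,-3) = (-1 - i, 2 + 3i).
A real fundamental pair from Re and Im of e^((3+2i)t)v: X_1 = e^(3t)(cos(2t)·(-1,2) + sin(2t)·(1,-3)), X_2 = e^(3t)(sin(2t)·(-1,2) - cos(2t)·(1,-3)).
General solution: C_1X_1 + C_2X_2.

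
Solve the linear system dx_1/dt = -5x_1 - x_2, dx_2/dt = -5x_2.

x_1(t) = C_1e^(-5t) + C_2te^(-5t) - C_2e^(-5t), x_2(t) = -C_2e^(-5t)

Coefficient matrix A = [[-5, -1], [0, -5]].
Characteristic polynomial det(A - λI) = λ^2 + 10λ + 25 = 0.
Single eigenvalue λ = -5 with algebraic multiplicity 2.
Eigenvector v = (1,0); generalized eigenvector w with (A-λI)w=v is (-1,-1).
General solution: e^(-5t)[C_1·v + C_2·(t·v + w)].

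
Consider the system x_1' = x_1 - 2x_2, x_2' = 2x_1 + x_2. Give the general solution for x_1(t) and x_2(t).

x_1(t) = K_1e^(t)sin(2t) - K_2e^(t)cos(2t), x_2(t) = -K_1e^(t)cos(2t) - K_2e^(t)sin(2t)

Coefficient matrix A = [[1, -2], [2, 1]].
Characteristic polynomial det(A - λI) = λ^2 - 2λ + 5 = 0.
Eigenvalues λ = 1 ± 2i (complex conjugate pair).
For λ=1+2i: an eigenvector is (0,-1) - i(1,0) = (0 - i, -1).
A real fundamental pair from Re and Im of e^((1+2i)t)v: X_1 = e^(t)(cos(2t)·(0,-1) + sin(2t)·(1,0)), X_2 = e^(t)(sin(2t)·(0,-1) - cos(2t)·(1,0)).
General solution: K_1X_1 + K_2X_2.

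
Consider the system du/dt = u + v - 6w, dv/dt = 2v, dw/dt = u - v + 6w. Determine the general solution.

Coefficient matrix A = [[1, 1, -6], [0, 2, 0], [1, -1, 6]].
det(A - λI) = 0 gives eigenvalues λ = 3, 2, 4.
For λ=3: eigenvector (3,0,-1).
For λ=2: eigenvector (1,1,0).
For λ=4: eigenvector (-2,0,1).
General solution: K_1e^(3t)(3,0,-1) + K_2e^(2t)(1,1,0) + K_3e^(4t)(-2,0,1).

u(t) = 3K_1e^(3t) + K_2e^(2t) - 2K_3e^(4t), v(t) = K_2e^(2t), w(t) = -K_1e^(3t) + K_3e^(4t)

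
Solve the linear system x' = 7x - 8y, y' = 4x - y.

x(t) = C_1e^(3t)sin(4t) - C_1e^(3t)cos(4t) - C_2e^(3t)sin(4t) - C_2e^(3t)cos(4t), y(t) = -C_1e^(3t)cos(4t) - C_2e^(3t)sin(4t)

Coefficient matrix A = [[7, -8], [4, -1]].
Characteristic polynomial det(A - λI) = λ^2 - 6λ + 25 = 0.
Eigenvalues λ = 3 ± 4i (complex conjugate pair).
For λ=3+4i: an eigenvector is (-1,-1) - i(1,0) = (-1 - i, -1).
A real fundamental pair from Re and Im of e^((3+4i)t)v: X_1 = e^(3t)(cos(4t)·(-1,-1) + sin(4t)·(1,0)), X_2 = e^(3t)(sin(4t)·(-1,-1) - cos(4t)·(1,0)).
General solution: C_1X_1 + C_2X_2.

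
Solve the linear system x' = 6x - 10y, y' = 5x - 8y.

x(t) = -C_1e^(-t)sin(t) - 3C_1e^(-t)cos(t) - 3C_2e^(-t)sin(t) + C_2e^(-t)cos(t), y(t) = -C_1e^(-t)sin(t) - 2C_1e^(-t)cos(t) - 2C_2e^(-t)sin(t) + C_2e^(-t)cos(t)

Coefficient matrix A = [[6, -10], [5, -8]].
Characteristic polynomial det(A - λI) = λ^2 + 2λ + 2 = 0.
Eigenvalues λ = -1 ± i (complex conjugate pair).
For λ=-1+i: an eigenvector is (-3,-2) - i(-1,-1) = (-3 + i, -2 + i).
A real fundamental pair from Re and Im of e^((-1+i)t)v: X_1 = e^(-t)(cos(t)·(-3,-2) + sin(t)·(-1,-1)), X_2 = e^(-t)(sin(t)·(-3,-2) - cos(t)·(-1,-1)).
General solution: C_1X_1 + C_2X_2.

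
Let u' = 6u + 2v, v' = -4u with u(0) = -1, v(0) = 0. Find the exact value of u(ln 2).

-28

A = [[6,2],[-4,0]]; eigenvalues λ = 2, 4.
Eigenvectors: (-1,2) for λ=2, (1,-1) for λ=4.
From the initial condition, c_1 = -1, c_2 = -2.
u(ln 2) = (-1)(2^2)(-1) + (-2)(2^4)(1) = -28.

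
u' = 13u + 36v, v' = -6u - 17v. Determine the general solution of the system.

u(t) = -3c_1e^(t) + 2c_2e^(-5t), v(t) = c_1e^(t) - c_2e^(-5t)

Coefficient matrix A = [[13, 36], [-6, -17]].
Characteristic polynomial det(A - λI) = λ^2 + 4λ - 5 = 0.
Eigenvalues λ = 1, -5.
For λ=1: (A-λI) row 1 is [12, 36], so an eigenvector is (-3, 1).
For λ=-5: (A-λI) row 1 is [18, 36], so an eigenvector is (2, -1).
General solution: c_1e^(t)(-3,1) + c_2e^(-5t)(2,-1).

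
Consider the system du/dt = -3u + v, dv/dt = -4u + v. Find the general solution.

u(t) = -K_1e^(-t) - K_2te^(-t) - K_2e^(-t), v(t) = -2K_1e^(-t) - 2K_2te^(-t) - 3K_2e^(-t)

Coefficient matrix A = [[-3, 1], [-4, 1]].
Characteristic polynomial det(A - λI) = λ^2 + 2λ + 1 = 0.
Single eigenvalue λ = -1 with algebraic multiplicity 2.
Eigenvector v = (-1,-2); generalized eigenvector w with (A-λI)w=v is (-1,-3).
General solution: e^(-t)[K_1·v + K_2·(t·v + w)].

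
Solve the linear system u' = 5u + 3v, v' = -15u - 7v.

Coefficient matrix A = [[5, 3], [-15, -7]].
Characteristic polynomial det(A - λI) = λ^2 + 2λ + 10 = 0.
Eigenvalues λ = -1 ± 3i (complex conjugate pair).
For λ=-1+3i: an eigenvector is (1,-2) - i(0,-1) = (1, -2 + i).
A real fundamental pair from Re and Im of e^((-1+3i)t)v: X_1 = e^(-t)(cos(3t)·(1,-2) + sin(3t)·(0,-1)), X_2 = e^(-t)(sin(3t)·(1,-2) - cos(3t)·(0,-1)).
General solution: C_1X_1 + C_2X_2.

u(t) = C_1e^(-t)cos(3t) + C_2e^(-t)sin(3t), v(t) = -C_1e^(-t)sin(3t) - 2C_1e^(-t)cos(3t) - 2C_2e^(-t)sin(3t) + C_2e^(-t)cos(3t)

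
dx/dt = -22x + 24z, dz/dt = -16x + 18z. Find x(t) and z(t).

x(t) = -C_1e^(2t) - 3C_2e^(-6t), z(t) = -C_1e^(2t) - 2C_2e^(-6t)

Coefficient matrix A = [[-22, 24], [-16, 18]].
Characteristic polynomial det(A - λI) = λ^2 + 4λ - 12 = 0.
Eigenvalues λ = 2, -6.
For λ=2: (A-λI) row 1 is [-24, 24], so an eigenvector is (-1, -1).
For λ=-6: (A-λI) row 1 is [-16, 24], so an eigenvector is (-3, -2).
General solution: C_1e^(2t)(-1,-1) + C_2e^(-6t)(-3,-2).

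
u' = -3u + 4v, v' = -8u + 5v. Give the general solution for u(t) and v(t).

u(t) = K_1e^(t)cos(4t) + K_2e^(t)sin(4t), v(t) = -K_1e^(t)sin(4t) + K_1e^(t)cos(4t) + K_2e^(t)sin(4t) + K_2e^(t)cos(4t)

Coefficient matrix A = [[-3, 4], [-8, 5]].
Characteristic polynomial det(A - λI) = λ^2 - 2λ + 17 = 0.
Eigenvalues λ = 1 ± 4i (complex conjugate pair).
For λ=1+4i: an eigenvector is (1,1) - i(0,-1) = (1, 1 + i).
A real fundamental pair from Re and Im of e^((1+4i)t)v: X_1 = e^(t)(cos(4t)·(1,1) + sin(4t)·(0,-1)), X_2 = e^(t)(sin(4t)·(1,1) - cos(4t)·(0,-1)).
General solution: K_1X_1 + K_2X_2.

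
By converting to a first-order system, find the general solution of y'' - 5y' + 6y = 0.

y(t) = C_1e^(2t) + C_2e^(3t)

Let x_1 = y, x_2 = y'. Then x_1' = x_2 and x_2' = -6x_1 + 5x_2.
A = [[0,1],[-6,5]]; det(A-λI) = λ^2 - 5λ + 6.
Eigenvalues λ = 2, 3 with eigenvectors (1,2), (1,3).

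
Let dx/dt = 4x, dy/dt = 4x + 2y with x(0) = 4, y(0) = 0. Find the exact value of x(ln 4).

A = [[4,0],[4,2]]; eigenvalues λ = 2, 4.
Eigenvectors: (0,1) for λ=2, (-1,-2) for λ=4.
From the initial condition, c_1 = -8, c_2 = -4.
x(ln 4) = (-8)(4^2)(0) + (-4)(4^4)(-1) = 1024.

1024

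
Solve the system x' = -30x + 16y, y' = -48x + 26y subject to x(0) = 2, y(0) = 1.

x(t) = -4e^(2t) + 6e^(-6t), y(t) = -8e^(2t) + 9e^(-6t)

Coefficient matrix A = [[-30, 16], [-48, 26]].
Characteristic polynomial det(A - λI) = λ^2 + 4λ - 12 = 0.
Eigenvalues λ = 2, -6.
For λ=2: (A-λI) row 1 is [-32, 16], so an eigenvector is (1, 2).
For λ=-6: (A-λI) row 1 is [-24, 16], so an eigenvector is (-2, -3).
General solution: C_1e^(2t)(1,2) + C_2e^(-6t)(-2,-3).
Applying x(0)=2, y(0)=1 gives C_1=-4, C_2=-3.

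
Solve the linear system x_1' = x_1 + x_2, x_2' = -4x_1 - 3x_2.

x_1(t) = K_1e^(-t) + K_2te^(-t), x_2(t) = -2K_1e^(-t) - 2K_2te^(-t) + K_2e^(-t)

Coefficient matrix A = [[1, 1], [-4, -3]].
Characteristic polynomial det(A - λI) = λ^2 + 2λ + 1 = 0.
Single eigenvalue λ = -1 with algebraic multiplicity 2.
Eigenvector v = (1,-2); generalized eigenvector w with (A-λI)w=v is (0,1).
General solution: e^(-t)[K_1·v + K_2·(t·v + w)].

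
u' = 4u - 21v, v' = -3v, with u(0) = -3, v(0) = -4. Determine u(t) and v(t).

Coefficient matrix A = [[4, -21], [0, -3]].
Characteristic polynomial det(A - λI) = λ^2 - λ - 12 = 0.
Eigenvalues λ = -3, 4.
For λ=-3: (A-λI) row 1 is [7, -21], so an eigenvector is (3, 1).
For λ=4: (A-λI) row 1 is [0, -21], so an eigenvector is (1, 0).
General solution: C_1e^(-3t)(3,1) + C_2e^(4t)(1,0).
Applying u(0)=-3, v(0)=-4 gives C_1=-4, C_2=9.

u(t) = 9e^(4t) - 12e^(-3t), v(t) = -4e^(-3t)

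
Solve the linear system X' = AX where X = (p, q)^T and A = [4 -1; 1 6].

Coefficient matrix A = [[4, -1], [1, 6]].
Characteristic polynomial det(A - λI) = λ^2 - 10λ + 25 = 0.
Single eigenvalue λ = 5 with algebraic multiplicity 2.
Eigenvector v = (1,-1); generalized eigenvector w with (A-λI)w=v is (0,-1).
General solution: e^(5t)[c_1·v + c_2·(t·v + w)].

p(t) = c_1e^(5t) + c_2te^(5t), q(t) = -c_1e^(5t) - c_2te^(5t) - c_2e^(5t)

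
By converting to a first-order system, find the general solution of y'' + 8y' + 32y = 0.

y(t) = K_1e^(-4t)cos(4t) + K_2e^(-4t)sin(4t)

Let x_1 = y, x_2 = y'. Then x_1' = x_2 and x_2' = -32x_1 - 8x_2.
A = [[0,1],[-32,-8]]; det(A-λI) = λ^2 + 8λ + 32.
Eigenvalues λ = -4 ± 4i.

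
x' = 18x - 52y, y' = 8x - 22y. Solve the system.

Coefficient matrix A = [[18, -52], [8, -22]].
Characteristic polynomial det(A - λI) = λ^2 + 4λ + 20 = 0.
Eigenvalues λ = -2 ± 4i (complex conjugate pair).
For λ=-2+4i: an eigenvector is (2,1) - i(-3,-1) = (2 + 3i, 1 + i).
A real fundamental pair from Re and Im of e^((-2+4i)t)v: X_1 = e^(-2t)(cos(4t)·(2,1) + sin(4t)·(-3,-1)), X_2 = e^(-2t)(sin(4t)·(2,1) - cos(4t)·(-3,-1)).
General solution: C_1X_1 + C_2X_2.

x(t) = -3C_1e^(-2t)sin(4t) + 2C_1e^(-2t)cos(4t) + 2C_2e^(-2t)sin(4t) + 3C_2e^(-2t)cos(4t), y(t) = -C_1e^(-2t)sin(4t) + C_1e^(-2t)cos(4t) + C_2e^(-2t)sin(4t) + C_2e^(-2t)cos(4t)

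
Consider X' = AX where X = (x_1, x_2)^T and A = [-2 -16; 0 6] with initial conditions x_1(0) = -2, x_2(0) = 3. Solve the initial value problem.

Coefficient matrix A = [[-2, -16], [0, 6]].
Characteristic polynomial det(A - λI) = λ^2 - 4λ - 12 = 0.
Eigenvalues λ = 6, -2.
For λ=6: (A-λI) row 1 is [-8, -16], so an eigenvector is (-2, 1).
For λ=-2: (A-λI) row 1 is [0, -16], so an eigenvector is (-1, 0).
General solution: K_1e^(6t)(-2,1) + K_2e^(-2t)(-1,0).
Applying x_1(0)=-2, x_2(0)=3 gives K_1=3, K_2=-4.

x_1(t) = -6e^(6t) + 4e^(-2t), x_2(t) = 3e^(6t)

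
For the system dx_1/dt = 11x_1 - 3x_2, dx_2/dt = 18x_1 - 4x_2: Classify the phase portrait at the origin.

unstable node

A = [[11,-3],[18,-4]]; det(A-λI) = λ^2 - 7λ + 10.
λ = 5, 2: both positive.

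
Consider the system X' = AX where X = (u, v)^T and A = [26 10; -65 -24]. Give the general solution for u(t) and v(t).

u(t) = -c_1e^(t)sin(5t) - c_1e^(t)cos(5t) - c_2e^(t)sin(5t) + c_2e^(t)cos(5t), v(t) = 3c_1e^(t)sin(5t) + 2c_1e^(t)cos(5t) + 2c_2e^(t)sin(5t) - 3c_2e^(t)cos(5t)

Coefficient matrix A = [[26, 10], [-65, -24]].
Characteristic polynomial det(A - λI) = λ^2 - 2λ + 26 = 0.
Eigenvalues λ = 1 ± 5i (complex conjugate pair).
For λ=1+5i: an eigenvector is (-1,2) - i(-1,3) = (-1 + i, 2 - 3i).
A real fundamental pair from Re and Im of e^((1+5i)t)v: X_1 = e^(t)(cos(5t)·(-1,2) + sin(5t)·(-1,3)), X_2 = e^(t)(sin(5t)·(-1,2) - cos(5t)·(-1,3)).
General solution: c_1X_1 + c_2X_2.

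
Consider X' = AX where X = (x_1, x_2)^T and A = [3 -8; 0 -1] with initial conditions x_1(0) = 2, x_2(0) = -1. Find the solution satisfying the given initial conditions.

x_1(t) = 4e^(3t) - 2e^(-t), x_2(t) = -e^(-t)

Coefficient matrix A = [[3, -8], [0, -1]].
Characteristic polynomial det(A - λI) = λ^2 - 2λ - 3 = 0.
Eigenvalues λ = -1, 3.
For λ=-1: (A-λI) row 1 is [4, -8], so an eigenvector is (-2, -1).
For λ=3: (A-λI) row 1 is [0, -8], so an eigenvector is (1, 0).
General solution: c_1e^(-t)(-2,-1) + c_2e^(3t)(1,0).
Applying x_1(0)=2, x_2(0)=-1 gives c_1=1, c_2=4.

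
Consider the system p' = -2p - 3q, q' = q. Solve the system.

Coefficient matrix A = [[-2, -3], [0, 1]].
Characteristic polynomial det(A - λI) = λ^2 + λ - 2 = 0.
Eigenvalues λ = 1, -2.
For λ=1: (A-λI) row 1 is [-3, -3], so an eigenvector is (1, -1).
For λ=-2: (A-λI) row 1 is [0, -3], so an eigenvector is (1, 0).
General solution: C_1e^(t)(1,-1) + C_2e^(-2t)(1,0).

p(t) = C_1e^(t) + C_2e^(-2t), q(t) = -C_1e^(t)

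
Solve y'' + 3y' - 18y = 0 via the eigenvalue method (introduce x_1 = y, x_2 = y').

y(t) = K_1e^(3t) + K_2e^(-6t)

Let x_1 = y, x_2 = y'. Then x_1' = x_2 and x_2' = 18x_1 - 3x_2.
A = [[0,1],[18,-3]]; det(A-λI) = λ^2 + 3λ - 18.
Eigenvalues λ = 3, -6 with eigenvectors (1,3), (1,-6).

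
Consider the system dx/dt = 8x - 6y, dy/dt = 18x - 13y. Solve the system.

x(t) = -2K_1e^(-t) - K_2e^(-4t), y(t) = -3K_1e^(-t) - 2K_2e^(-4t)

Coefficient matrix A = [[8, -6], [18, -13]].
Characteristic polynomial det(A - λI) = λ^2 + 5λ + 4 = 0.
Eigenvalues λ = -1, -4.
For λ=-1: (A-λI) row 1 is [9, -6], so an eigenvector is (-2, -3).
For λ=-4: (A-λI) row 1 is [12, -6], so an eigenvector is (-1, -2).
General solution: K_1e^(-t)(-2,-3) + K_2e^(-4t)(-1,-2).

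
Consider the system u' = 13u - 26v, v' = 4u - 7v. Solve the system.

Coefficient matrix A = [[13, -26], [4, -7]].
Characteristic polynomial det(A - λI) = λ^2 - 6λ + 13 = 0.
Eigenvalues λ = 3 ± 2i (complex conjugate pair).
For λ=3+2i: an eigenvector is (-3,-1) - i(-2,-1) = (-3 + 2i, -1 + i).
A real fundamental pair from Re and Im of e^((3+2i)t)v: X_1 = e^(3t)(cos(2t)·(-3,-1) + sin(2t)·(-2,-1)), X_2 = e^(3t)(sin(2t)·(-3,-1) - cos(2t)·(-2,-1)).
General solution: C_1X_1 + C_2X_2.

u(t) = -2C_1e^(3t)sin(2t) - 3C_1e^(3t)cos(2t) - 3C_2e^(3t)sin(2t) + 2C_2e^(3t)cos(2t), v(t) = -C_1e^(3t)sin(2t) - C_1e^(3t)cos(2t) - C_2e^(3t)sin(2t) + C_2e^(3t)cos(2t)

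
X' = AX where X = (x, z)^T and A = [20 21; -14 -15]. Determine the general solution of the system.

x(t) = -3c_1e^(6t) + c_2e^(-t), z(t) = 2c_1e^(6t) - c_2e^(-t)

Coefficient matrix A = [[20, 21], [-14, -15]].
Characteristic polynomial det(A - λI) = λ^2 - 5λ - 6 = 0.
Eigenvalues λ = 6, -1.
For λ=6: (A-λI) row 1 is [14, 21], so an eigenvector is (-3, 2).
For λ=-1: (A-λI) row 1 is [21, 21], so an eigenvector is (1, -1).
General solution: c_1e^(6t)(-3,2) + c_2e^(-t)(1,-1).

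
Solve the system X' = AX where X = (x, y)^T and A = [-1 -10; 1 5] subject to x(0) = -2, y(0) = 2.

x(t) = -14e^(2t)sin(t) - 2e^(2t)cos(t), y(t) = 4e^(2t)sin(t) + 2e^(2t)cos(t)

Coefficient matrix A = [[-1, -10], [1, 5]].
Characteristic polynomial det(A - λI) = λ^2 - 4λ + 5 = 0.
Eigenvalues λ = 2 ± i (complex conjugate pair).
For λ=2+i: an eigenvector is (-1,0) - i(3,-1) = (-1 - 3i, 0 + i).
A real fundamental pair from Re and Im of e^((2+i)t)v: X_1 = e^(2t)(cos(t)·(-1,0) + sin(t)·(3,-1)), X_2 = e^(2t)(sin(t)·(-1,0) - cos(t)·(3,-1)).
General solution: c_1X_1 + c_2X_2.
Applying x(0)=-2, y(0)=2 gives c_1=-4, c_2=2.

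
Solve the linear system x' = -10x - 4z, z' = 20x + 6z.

Coefficient matrix A = [[-10, -4], [20, 6]].
Characteristic polynomial det(A - λI) = λ^2 + 4λ + 20 = 0.
Eigenvalues λ = -2 ± 4i (complex conjugate pair).
For λ=-2+4i: an eigenvector is (0,-1) - i(1,-2) = (0 - i, -1 + 2i).
A real fundamental pair from Re and Im of e^((-2+4i)t)v: X_1 = e^(-2t)(cos(4t)·(0,-1) + sin(4t)·(1,-2)), X_2 = e^(-2t)(sin(4t)·(0,-1) - cos(4t)·(1,-2)).
General solution: C_1X_1 + C_2X_2.

x(t) = C_1e^(-2t)sin(4t) - C_2e^(-2t)cos(4t), z(t) = -2C_1e^(-2t)sin(4t) - C_1e^(-2t)cos(4t) - C_2e^(-2t)sin(4t) + 2C_2e^(-2t)cos(4t)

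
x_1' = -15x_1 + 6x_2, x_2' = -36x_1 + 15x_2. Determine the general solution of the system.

Coefficient matrix A = [[-15, 6], [-36, 15]].
Characteristic polynomial det(A - λI) = λ^2 - 9 = 0.
Eigenvalues λ = -3, 3.
For λ=-3: (A-λI) row 1 is [-12, 6], so an eigenvector is (-1, -2).
For λ=3: (A-λI) row 1 is [-18, 6], so an eigenvector is (1, 3).
General solution: C_1e^(-3t)(-1,-2) + C_2e^(3t)(1,3).

x_1(t) = -C_1e^(-3t) + C_2e^(3t), x_2(t) = -2C_1e^(-3t) + 3C_2e^(3t)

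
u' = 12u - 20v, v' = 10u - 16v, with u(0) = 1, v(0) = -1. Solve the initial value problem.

u(t) = 17e^(-2t)sin(2t) + e^(-2t)cos(2t), v(t) = 12e^(-2t)sin(2t) - e^(-2t)cos(2t)

Coefficient matrix A = [[12, -20], [10, -16]].
Characteristic polynomial det(A - λI) = λ^2 + 4λ + 8 = 0.
Eigenvalues λ = -2 ± 2i (complex conjugate pair).
For λ=-2+2i: an eigenvector is (3,2) - i(1,1) = (3 - i, 2 - i).
A real fundamental pair from Re and Im of e^((-2+2i)t)v: X_1 = e^(-2t)(cos(2t)·(3,2) + sin(2t)·(1,1)), X_2 = e^(-2t)(sin(2t)·(3,2) - cos(2t)·(1,1)).
General solution: K_1X_1 + K_2X_2.
Applying u(0)=1, v(0)=-1 gives K_1=2, K_2=5.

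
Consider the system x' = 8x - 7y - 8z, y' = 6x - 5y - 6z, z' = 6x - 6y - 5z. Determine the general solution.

x(t) = 3C_1e^(-2t) + C_2e^(t) - 5C_3e^(-t), y(t) = 2C_1e^(-2t) + C_2e^(t) - 3C_3e^(-t), z(t) = 2C_1e^(-2t) - 3C_3e^(-t)

Coefficient matrix A = [[8, -7, -8], [6, -5, -6], [6, -6, -5]].
det(A - λI) = 0 gives eigenvalues λ = -2, 1, -1.
For λ=-2: eigenvector (3,2,2).
For λ=1: eigenvector (1,1,0).
For λ=-1: eigenvector (-5,-3,-3).
General solution: C_1e^(-2t)(3,2,2) + C_2e^(t)(1,1,0) + C_3e^(-t)(-5,-3,-3).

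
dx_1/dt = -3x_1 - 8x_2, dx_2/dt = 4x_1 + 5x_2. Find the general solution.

Coefficient matrix A = [[-3, -8], [4, 5]].
Characteristic polynomial det(A - λI) = λ^2 - 2λ + 17 = 0.
Eigenvalues λ = 1 ± 4i (complex conjugate pair).
For λ=1+4i: an eigenvector is (-1,1) - i(-1,0) = (-1 + i, 1).
A real fundamental pair from Re and Im of e^((1+4i)t)v: X_1 = e^(t)(cos(4t)·(-1,1) + sin(4t)·(-1,0)), X_2 = e^(t)(sin(4t)·(-1,1) - cos(4t)·(-1,0)).
General solution: c_1X_1 + c_2X_2.

x_1(t) = -c_1e^(t)sin(4t) - c_1e^(t)cos(4t) - c_2e^(t)sin(4t) + c_2e^(t)cos(4t), x_2(t) = c_1e^(t)cos(4t) + c_2e^(t)sin(4t)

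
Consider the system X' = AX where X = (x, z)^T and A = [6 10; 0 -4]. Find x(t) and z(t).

x(t) = -K_1e^(6t) - K_2e^(-4t), z(t) = K_2e^(-4t)

Coefficient matrix A = [[6, 10], [0, -4]].
Characteristic polynomial det(A - λI) = λ^2 - 2λ - 24 = 0.
Eigenvalues λ = 6, -4.
For λ=6: (A-λI) row 1 is [0, 10], so an eigenvector is (-1, 0).
For λ=-4: (A-λI) row 1 is [10, 10], so an eigenvector is (-1, 1).
General solution: K_1e^(6t)(-1,0) + K_2e^(-4t)(-1,1).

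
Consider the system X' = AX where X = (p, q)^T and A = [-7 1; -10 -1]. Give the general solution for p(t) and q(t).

Coefficient matrix A = [[-7, 1], [-10, -1]].
Characteristic polynomial det(A - λI) = λ^2 + 8λ + 17 = 0.
Eigenvalues λ = -4 ± i (complex conjugate pair).
For λ=-4+i: an eigenvector is (0,-1) - i(-1,-3) = (0 + i, -1 + 3i).
A real fundamental pair from Re and Im of e^((-4+i)t)v: X_1 = e^(-4t)(cos(t)·(0,-1) + sin(t)·(-1,-3)), X_2 = e^(-4t)(sin(t)·(0,-1) - cos(t)·(-1,-3)).
General solution: c_1X_1 + c_2X_2.

p(t) = -c_1e^(-4t)sin(t) + c_2e^(-4t)cos(t), q(t) = -3c_1e^(-4t)sin(t) - c_1e^(-4t)cos(t) - c_2e^(-4t)sin(t) + 3c_2e^(-4t)cos(t)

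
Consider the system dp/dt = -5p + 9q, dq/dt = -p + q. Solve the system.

p(t) = 3C_1e^(-2t) + 3C_2te^(-2t) - C_2e^(-2t), q(t) = C_1e^(-2t) + C_2te^(-2t)

Coefficient matrix A = [[-5, 9], [-1, 1]].
Characteristic polynomial det(A - λI) = λ^2 + 4λ + 4 = 0.
Single eigenvalue λ = -2 with algebraic multiplicity 2.
Eigenvector v = (3,1); generalized eigenvector w with (A-λI)w=v is (-1,0).
General solution: e^(-2t)[C_1·v + C_2·(t·v + w)].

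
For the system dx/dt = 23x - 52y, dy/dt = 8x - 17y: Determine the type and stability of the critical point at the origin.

A = [[23,-52],[8,-17]]; det(A-λI) = λ^2 - 6λ + 25.
λ = 3 ± 4i: positive real part.

unstable spiral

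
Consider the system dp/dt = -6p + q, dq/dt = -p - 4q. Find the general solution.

p(t) = c_1e^(-5t) + c_2te^(-5t) + c_2e^(-5t), q(t) = c_1e^(-5t) + c_2te^(-5t) + 2c_2e^(-5t)

Coefficient matrix A = [[-6, 1], [-1, -4]].
Characteristic polynomial det(A - λI) = λ^2 + 10λ + 25 = 0.
Single eigenvalue λ = -5 with algebraic multiplicity 2.
Eigenvector v = (1,1); generalized eigenvector w with (A-λI)w=v is (1,2).
General solution: e^(-5t)[c_1·v + c_2·(t·v + w)].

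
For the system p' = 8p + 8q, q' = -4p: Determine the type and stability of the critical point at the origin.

A = [[8,8],[-4,0]]; det(A-λI) = λ^2 - 8λ + 32.
λ = 4 ± 4i: positive real part.

unstable spiral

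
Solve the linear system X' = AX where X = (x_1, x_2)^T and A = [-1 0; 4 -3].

Coefficient matrix A = [[-1, 0], [4, -3]].
Characteristic polynomial det(A - λI) = λ^2 + 4λ + 3 = 0.
Eigenvalues λ = -3, -1.
For λ=-3: (A-λI) row 1 is [2, 0], so an eigenvector is (0, -1).
For λ=-1: (A-λI) row 2 is [4, -2], so an eigenvector is (1, 2).
General solution: c_1e^(-3t)(0,-1) + c_2e^(-t)(1,2).

x_1(t) = c_2e^(-t), x_2(t) = -c_1e^(-3t) + 2c_2e^(-t)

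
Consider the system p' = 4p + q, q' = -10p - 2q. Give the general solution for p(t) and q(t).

p(t) = K_1e^(t)cos(t) + K_2e^(t)sin(t), q(t) = -K_1e^(t)sin(t) - 3K_1e^(t)cos(t) - 3K_2e^(t)sin(t) + K_2e^(t)cos(t)

Coefficient matrix A = [[4, 1], [-10, -2]].
Characteristic polynomial det(A - λI) = λ^2 - 2λ + 2 = 0.
Eigenvalues λ = 1 ± i (complex conjugate pair).
For λ=1+i: an eigenvector is (1,-3) - i(0,-1) = (1, -3 + i).
A real fundamental pair from Re and Im of e^((1+i)t)v: X_1 = e^(t)(cos(t)·(1,-3) + sin(t)·(0,-1)), X_2 = e^(t)(sin(t)·(1,-3) - cos(t)·(0,-1)).
General solution: K_1X_1 + K_2X_2.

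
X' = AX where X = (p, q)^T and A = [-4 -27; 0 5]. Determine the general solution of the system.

Coefficient matrix A = [[-4, -27], [0, 5]].
Characteristic polynomial det(A - λI) = λ^2 - λ - 20 = 0.
Eigenvalues λ = 5, -4.
For λ=5: (A-λI) row 1 is [-9, -27], so an eigenvector is (-3, 1).
For λ=-4: (A-λI) row 1 is [0, -27], so an eigenvector is (-1, 0).
General solution: c_1e^(5t)(-3,1) + c_2e^(-4t)(-1,0).

p(t) = -3c_1e^(5t) - c_2e^(-4t), q(t) = c_1e^(5t)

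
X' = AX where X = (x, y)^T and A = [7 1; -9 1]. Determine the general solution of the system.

Coefficient matrix A = [[7, 1], [-9, 1]].
Characteristic polynomial det(A - λI) = λ^2 - 8λ + 16 = 0.
Single eigenvalue λ = 4 with algebraic multiplicity 2.
Eigenvector v = (-1,3); generalized eigenvector w with (A-λI)w=v is (0,-1).
General solution: e^(4t)[c_1·v + c_2·(t·v + w)].

x(t) = -c_1e^(4t) - c_2te^(4t), y(t) = 3c_1e^(4t) + 3c_2te^(4t) - c_2e^(4t)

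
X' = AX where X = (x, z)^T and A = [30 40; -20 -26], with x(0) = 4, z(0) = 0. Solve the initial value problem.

x(t) = 28e^(2t)sin(4t) + 4e^(2t)cos(4t), z(t) = -20e^(2t)sin(4t)

Coefficient matrix A = [[30, 40], [-20, -26]].
Characteristic polynomial det(A - λI) = λ^2 - 4λ + 20 = 0.
Eigenvalues λ = 2 ± 4i (complex conjugate pair).
For λ=2+4i: an eigenvector is (-1,1) - i(3,-2) = (-1 - 3i, 1 + 2i).
A real fundamental pair from Re and Im of e^((2+4i)t)v: X_1 = e^(2t)(cos(4t)·(-1,1) + sin(4t)·(3,-2)), X_2 = e^(2t)(sin(4t)·(-1,1) - cos(4t)·(3,-2)).
General solution: c_1X_1 + c_2X_2.
Applying x(0)=4, z(0)=0 gives c_1=8, c_2=-4.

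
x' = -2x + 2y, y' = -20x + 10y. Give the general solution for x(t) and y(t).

x(t) = -c_1e^(4t)cos(2t) - c_2e^(4t)sin(2t), y(t) = c_1e^(4t)sin(2t) - 3c_1e^(4t)cos(2t) - 3c_2e^(4t)sin(2t) - c_2e^(4t)cos(2t)

Coefficient matrix A = [[-2, 2], [-20, 10]].
Characteristic polynomial det(A - λI) = λ^2 - 8λ + 20 = 0.
Eigenvalues λ = 4 ± 2i (complex conjugate pair).
For λ=4+2i: an eigenvector is (-1,-3) - i(0,1) = (-1, -3 - i).
A real fundamental pair from Re and Im of e^((4+2i)t)v: X_1 = e^(4t)(cos(2t)·(-1,-3) + sin(2t)·(0,1)), X_2 = e^(4t)(sin(2t)·(-1,-3) - cos(2t)·(0,1)).
General solution: c_1X_1 + c_2X_2.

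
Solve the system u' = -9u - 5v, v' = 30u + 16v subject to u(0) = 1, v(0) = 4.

Coefficient matrix A = [[-9, -5], [30, 16]].
Characteristic polynomial det(A - λI) = λ^2 - 7λ + 6 = 0.
Eigenvalues λ = 6, 1.
For λ=6: (A-λI) row 1 is [-15, -5], so an eigenvector is (-1, 3).
For λ=1: (A-λI) row 1 is [-10, -5], so an eigenvector is (-1, 2).
General solution: c_1e^(6t)(-1,3) + c_2e^(t)(-1,2).
Applying u(0)=1, v(0)=4 gives c_1=6, c_2=-7.

u(t) = -6e^(6t) + 7e^(t), v(t) = 18e^(6t) - 14e^(t)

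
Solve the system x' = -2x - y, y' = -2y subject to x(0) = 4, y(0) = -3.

Coefficient matrix A = [[-2, -1], [0, -2]].
Characteristic polynomial det(A - λI) = λ^2 + 4λ + 4 = 0.
Single eigenvalue λ = -2 with algebraic multiplicity 2.
Eigenvector v = (-1,0); generalized eigenvector w with (A-λI)w=v is (1,1).
General solution: e^(-2t)[c_1·v + c_2·(t·v + w)].
Applying x(0)=4, y(0)=-3 gives c_1=-7, c_2=-3.

x(t) = 3te^(-2t) + 4e^(-2t), y(t) = -3e^(-2t)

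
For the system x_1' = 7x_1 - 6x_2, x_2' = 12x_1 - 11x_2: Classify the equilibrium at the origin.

saddle

A = [[7,-6],[12,-11]]; det(A-λI) = λ^2 + 4λ - 5.
λ = 1, -5: opposite signs.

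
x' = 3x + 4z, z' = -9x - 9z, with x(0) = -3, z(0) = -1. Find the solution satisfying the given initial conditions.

Coefficient matrix A = [[3, 4], [-9, -9]].
Characteristic polynomial det(A - λI) = λ^2 + 6λ + 9 = 0.
Single eigenvalue λ = -3 with algebraic multiplicity 2.
Eigenvector v = (2,-3); generalized eigenvector w with (A-λI)w=v is (-1,2).
General solution: e^(-3t)[K_1·v + K_2·(t·v + w)].
Applying x(0)=-3, z(0)=-1 gives K_1=-7, K_2=-11.

x(t) = -22te^(-3t) - 3e^(-3t), z(t) = 33te^(-3t) - e^(-3t)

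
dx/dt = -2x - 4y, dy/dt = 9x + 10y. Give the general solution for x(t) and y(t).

x(t) = -2C_1e^(4t) - 2C_2te^(4t) - C_2e^(4t), y(t) = 3C_1e^(4t) + 3C_2te^(4t) + 2C_2e^(4t)

Coefficient matrix A = [[-2, -4], [9, 10]].
Characteristic polynomial det(A - λI) = λ^2 - 8λ + 16 = 0.
Single eigenvalue λ = 4 with algebraic multiplicity 2.
Eigenvector v = (-2,3); generalized eigenvector w with (A-λI)w=v is (-1,2).
General solution: e^(4t)[C_1·v + C_2·(t·v + w)].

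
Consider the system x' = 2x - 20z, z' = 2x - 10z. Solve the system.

x(t) = c_1e^(-4t)sin(2t) - 3c_1e^(-4t)cos(2t) - 3c_2e^(-4t)sin(2t) - c_2e^(-4t)cos(2t), z(t) = -c_1e^(-4t)cos(2t) - c_2e^(-4t)sin(2t)

Coefficient matrix A = [[2, -20], [2, -10]].
Characteristic polynomial det(A - λI) = λ^2 + 8λ + 20 = 0.
Eigenvalues λ = -4 ± 2i (complex conjugate pair).
For λ=-4+2i: an eigenvector is (-3,-1) - i(1,0) = (-3 - i, -1).
A real fundamental pair from Re and Im of e^((-4+2i)t)v: X_1 = e^(-4t)(cos(2t)·(-3,-1) + sin(2t)·(1,0)), X_2 = e^(-4t)(sin(2t)·(-3,-1) - cos(2t)·(1,0)).
General solution: c_1X_1 + c_2X_2.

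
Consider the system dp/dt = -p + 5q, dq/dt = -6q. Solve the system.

p(t) = -c_1e^(-t) + c_2e^(-6t), q(t) = -c_2e^(-6t)

Coefficient matrix A = [[-1, 5], [0, -6]].
Characteristic polynomial det(A - λI) = λ^2 + 7λ + 6 = 0.
Eigenvalues λ = -1, -6.
For λ=-1: (A-λI) row 1 is [0, 5], so an eigenvector is (-1, 0).
For λ=-6: (A-λI) row 1 is [5, 5], so an eigenvector is (1, -1).
General solution: c_1e^(-t)(-1,0) + c_2e^(-6t)(1,-1).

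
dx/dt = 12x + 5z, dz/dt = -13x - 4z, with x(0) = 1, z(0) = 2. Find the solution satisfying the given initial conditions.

x(t) = 18e^(4t)sin(t) + e^(4t)cos(t), z(t) = -29e^(4t)sin(t) + 2e^(4t)cos(t)

Coefficient matrix A = [[12, 5], [-13, -4]].
Characteristic polynomial det(A - λI) = λ^2 - 8λ + 17 = 0.
Eigenvalues λ = 4 ± i (complex conjugate pair).
For λ=4+i: an eigenvector is (-1,2) - i(2,-3) = (-1 - 2i, 2 + 3i).
A real fundamental pair from Re and Im of e^((4+i)t)v: X_1 = e^(4t)(cos(t)·(-1,2) + sin(t)·(2,-3)), X_2 = e^(4t)(sin(t)·(-1,2) - cos(t)·(2,-3)).
General solution: C_1X_1 + C_2X_2.
Applying x(0)=1, z(0)=2 gives C_1=7, C_2=-4.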